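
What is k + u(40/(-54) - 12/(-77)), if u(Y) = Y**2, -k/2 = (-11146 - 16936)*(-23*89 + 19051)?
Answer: 4127794858760752/4322241 ≈ 9.5501e+8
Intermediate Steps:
k = 955012656 (k = -2*(-11146 - 16936)*(-23*89 + 19051) = -(-56164)*(-2047 + 19051) = -(-56164)*17004 = -2*(-477506328) = 955012656)
k + u(40/(-54) - 12/(-77)) = 955012656 + (40/(-54) - 12/(-77))**2 = 955012656 + (40*(-1/54) - 12*(-1/77))**2 = 955012656 + (-20/27 + 12/77)**2 = 955012656 + (-1216/2079)**2 = 955012656 + 1478656/4322241 = 4127794858760752/4322241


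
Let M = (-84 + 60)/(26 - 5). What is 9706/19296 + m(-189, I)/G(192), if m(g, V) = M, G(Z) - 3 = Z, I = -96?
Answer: 2182387/4389840 ≈ 0.49715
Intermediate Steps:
G(Z) = 3 + Z
M = -8/7 (M = -24/21 = -24*1/21 = -8/7 ≈ -1.1429)
m(g, V) = -8/7
9706/19296 + m(-189, I)/G(192) = 9706/19296 - 8/(7*(3 + 192)) = 9706*(1/19296) - 8/7/195 = 4853/9648 - 8/7*1/195 = 4853/9648 - 8/1365 = 2182387/4389840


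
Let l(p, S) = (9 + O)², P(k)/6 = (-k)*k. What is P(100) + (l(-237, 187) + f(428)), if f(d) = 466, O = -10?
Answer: -59533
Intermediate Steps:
P(k) = -6*k² (P(k) = 6*((-k)*k) = 6*(-k²) = -6*k²)
l(p, S) = 1 (l(p, S) = (9 - 10)² = (-1)² = 1)
P(100) + (l(-237, 187) + f(428)) = -6*100² + (1 + 466) = -6*10000 + 467 = -60000 + 467 = -59533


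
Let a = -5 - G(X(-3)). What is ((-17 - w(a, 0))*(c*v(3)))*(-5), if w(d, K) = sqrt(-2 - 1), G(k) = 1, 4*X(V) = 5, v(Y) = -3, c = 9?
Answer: -2295 - 135*I*sqrt(3) ≈ -2295.0 - 233.83*I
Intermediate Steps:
X(V) = 5/4 (X(V) = (1/4)*5 = 5/4)
a = -6 (a = -5 - 1*1 = -5 - 1 = -6)
w(d, K) = I*sqrt(3) (w(d, K) = sqrt(-3) = I*sqrt(3))
((-17 - w(a, 0))*(c*v(3)))*(-5) = ((-17 - I*sqrt(3))*(9*(-3)))*(-5) = ((-17 - I*sqrt(3))*(-27))*(-5) = (459 + 27*I*sqrt(3))*(-5) = -2295 - 135*I*sqrt(3)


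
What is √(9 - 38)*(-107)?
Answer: -107*I*√29 ≈ -576.21*I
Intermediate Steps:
√(9 - 38)*(-107) = √(-29)*(-107) = (I*√29)*(-107) = -107*I*√29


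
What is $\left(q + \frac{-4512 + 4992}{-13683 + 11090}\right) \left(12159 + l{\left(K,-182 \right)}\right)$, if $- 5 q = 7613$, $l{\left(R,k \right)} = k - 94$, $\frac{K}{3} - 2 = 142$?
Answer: $- \frac{234604987647}{12965} \approx -1.8095 \cdot 10^{7}$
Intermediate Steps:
$K = 432$ ($K = 6 + 3 \cdot 142 = 6 + 426 = 432$)
$l{\left(R,k \right)} = -94 + k$
$q = - \frac{7613}{5}$ ($q = \left(- \frac{1}{5}\right) 7613 = - \frac{7613}{5} \approx -1522.6$)
$\left(q + \frac{-4512 + 4992}{-13683 + 11090}\right) \left(12159 + l{\left(K,-182 \right)}\right) = \left(- \frac{7613}{5} + \frac{-4512 + 4992}{-13683 + 11090}\right) \left(12159 - 276\right) = \left(- \frac{7613}{5} + \frac{480}{-2593}\right) \left(12159 - 276\right) = \left(- \frac{7613}{5} + 480 \left(- \frac{1}{2593}\right)\right) 11883 = \left(- \frac{7613}{5} - \frac{480}{2593}\right) 11883 = \left(- \frac{19742909}{12965}\right) 11883 = - \frac{234604987647}{12965}$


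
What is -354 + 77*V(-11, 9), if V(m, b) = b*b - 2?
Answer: 5729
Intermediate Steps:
V(m, b) = -2 + b² (V(m, b) = b² - 2 = -2 + b²)
-354 + 77*V(-11, 9) = -354 + 77*(-2 + 9²) = -354 + 77*(-2 + 81) = -354 + 77*79 = -354 + 6083 = 5729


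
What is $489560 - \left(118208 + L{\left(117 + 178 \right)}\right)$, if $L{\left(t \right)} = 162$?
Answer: $371190$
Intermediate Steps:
$489560 - \left(118208 + L{\left(117 + 178 \right)}\right) = 489560 - 118370 = 371190$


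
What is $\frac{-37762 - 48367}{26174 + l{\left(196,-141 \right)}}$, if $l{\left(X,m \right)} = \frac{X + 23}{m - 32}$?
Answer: $- \frac{14900317}{4527883} \approx -3.2908$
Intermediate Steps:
$l{\left(X,m \right)} = \frac{23 + X}{-32 + m}$
$\frac{-37762 - 48367}{26174 + l{\left(196,-141 \right)}} = \frac{-37762 - 48367}{26174 + \frac{23 + 196}{-32 - 141}} = - \frac{86129}{26174 + \frac{1}{-173} \cdot 219} = - \frac{86129}{26174 - \frac{219}{173}} = - \frac{86129}{\frac{4527883}{173}} = \left(-86129\right) \frac{173}{4527883} = - \frac{14900317}{4527883}$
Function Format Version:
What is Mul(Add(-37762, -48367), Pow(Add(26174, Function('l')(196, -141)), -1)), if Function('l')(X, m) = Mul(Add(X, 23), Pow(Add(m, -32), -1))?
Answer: Rational(-14900317, 4527883) ≈ -3.2908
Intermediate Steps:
Function('l')(X, m) = Mul(Pow(Add(-32, m), -1), Add(23, X)) (Function('l')(X, m) = Mul(Add(23, X), Pow(Add(-32, m), -1)) = Mul(Pow(Add(-32, m), -1), Add(23, X)))
Mul(Add(-37762, -48367), Pow(Add(26174, Function('l')(196, -141)), -1)) = Mul(Add(-37762, -48367), Pow(Add(26174, Mul(Pow(Add(-32, -141), -1), Add(23, 196))), -1)) = Mul(-86129, Pow(Add(26174, Mul(Pow(-173, -1), 219)), -1)) = Mul(-86129, Pow(Add(26174, Mul(Rational(-1, 173), 219)), -1)) = Mul(-86129, Pow(Add(26174, Rational(-219, 173)), -1)) = Mul(-86129, Pow(Rational(4527883, 173), -1)) = Mul(-86129, Rational(173, 4527883)) = Rational(-14900317, 4527883)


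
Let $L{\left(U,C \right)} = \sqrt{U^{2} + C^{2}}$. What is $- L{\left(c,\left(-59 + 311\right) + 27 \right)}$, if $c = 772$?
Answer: $- 5 \sqrt{26953} \approx -820.87$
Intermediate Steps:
$L{\left(U,C \right)} = \sqrt{C^{2} + U^{2}}$
$- L{\left(c,\left(-59 + 311\right) + 27 \right)} = - \sqrt{\left(\left(-59 + 311\right) + 27\right)^{2} + 772^{2}} = - \sqrt{\left(252 + 27\right)^{2} + 595984} = - \sqrt{279^{2} + 595984} = - \sqrt{77841 + 595984} = - \sqrt{673825} = - 5 \sqrt{26953}$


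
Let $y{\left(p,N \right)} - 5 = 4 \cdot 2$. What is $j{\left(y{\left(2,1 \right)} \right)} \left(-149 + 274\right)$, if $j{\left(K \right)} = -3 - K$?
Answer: $-2000$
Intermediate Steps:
$y{\left(p,N \right)} = 13$ ($y{\left(p,N \right)} = 5 + 4 \cdot 2 = 5 + 8 = 13$)
$j{\left(y{\left(2,1 \right)} \right)} \left(-149 + 274\right) = \left(-3 - 13\right) \left(-149 + 274\right) = \left(-3 - 13\right) 125 = \left(-16\right) 125 = -2000$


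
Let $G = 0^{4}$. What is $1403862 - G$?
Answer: $1403862$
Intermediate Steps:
$G = 0$
$1403862 - G = 1403862 - 0 = 1403862 + 0 = 1403862$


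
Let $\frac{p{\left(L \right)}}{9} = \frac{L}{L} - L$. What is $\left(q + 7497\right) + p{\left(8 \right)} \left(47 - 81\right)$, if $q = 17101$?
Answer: $26740$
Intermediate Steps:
$p{\left(L \right)} = 9 - 9 L$ ($p{\left(L \right)} = 9 \left(\frac{L}{L} - L\right) = 9 \left(1 - L\right) = 9 - 9 L$)
$\left(q + 7497\right) + p{\left(8 \right)} \left(47 - 81\right) = \left(17101 + 7497\right) + \left(9 - 72\right) \left(47 - 81\right) = 24598 + \left(9 - 72\right) \left(-34\right) = 24598 - -2142 = 24598 + 2142 = 26740$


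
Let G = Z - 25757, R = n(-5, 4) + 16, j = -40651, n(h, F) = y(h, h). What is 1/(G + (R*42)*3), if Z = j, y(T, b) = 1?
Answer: -1/64266 ≈ -1.5560e-5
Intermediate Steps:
n(h, F) = 1
R = 17 (R = 1 + 16 = 17)
Z = -40651
G = -66408 (G = -40651 - 25757 = -66408)
1/(G + (R*42)*3) = 1/(-66408 + (17*42)*3) = 1/(-66408 + 714*3) = 1/(-66408 + 2142) = 1/(-64266) = -1/64266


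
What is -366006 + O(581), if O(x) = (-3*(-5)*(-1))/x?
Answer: -212649501/581 ≈ -3.6601e+5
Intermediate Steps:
O(x) = -15/x (O(x) = (15*(-1))/x = -15/x)
-366006 + O(581) = -366006 - 15/581 = -212649501/581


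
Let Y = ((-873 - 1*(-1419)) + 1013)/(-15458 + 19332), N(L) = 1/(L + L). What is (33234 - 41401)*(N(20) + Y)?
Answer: -270466539/77480 ≈ -3490.8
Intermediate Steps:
N(L) = 1/(2*L)
Y = 1559/3874 (Y = ((-873 + 1419) + 1013)/3874 = (546 + 1013)*(1/3874) = 1559*(1/3874) = 1559/3874 ≈ 0.40243)
(33234 - 41401)*(N(20) + Y) = (33234 - 41401)*((½)/20 + 1559/3874) = -8167*((½)*(1/20) + 1559/3874) = -8167*(1/40 + 1559/3874) = -8167*33117/77480 = -270466539/77480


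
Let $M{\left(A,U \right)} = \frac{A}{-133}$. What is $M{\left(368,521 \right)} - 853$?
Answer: $- \frac{113817}{133} \approx -855.77$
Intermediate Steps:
$M{\left(A,U \right)} = - \frac{A}{133}$
$M{\left(368,521 \right)} - 853 = \left(- \frac{1}{133}\right) 368 - 853 = - \frac{368}{133} - 853 = - \frac{113817}{133}$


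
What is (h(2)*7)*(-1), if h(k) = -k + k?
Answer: 0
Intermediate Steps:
h(k) = 0
(h(2)*7)*(-1) = (0*7)*(-1) = 0*(-1) = 0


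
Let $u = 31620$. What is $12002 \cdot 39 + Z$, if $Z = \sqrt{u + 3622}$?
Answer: $468078 + \sqrt{35242} \approx 4.6827 \cdot 10^{5}$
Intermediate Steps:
$Z = \sqrt{35242}$ ($Z = \sqrt{31620 + 3622} = \sqrt{35242} \approx 187.73$)
$12002 \cdot 39 + Z = 12002 \cdot 39 + \sqrt{35242} = 468078 + \sqrt{35242}$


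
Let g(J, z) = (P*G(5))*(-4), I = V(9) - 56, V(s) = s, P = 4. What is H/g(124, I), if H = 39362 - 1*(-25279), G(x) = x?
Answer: -64641/80 ≈ -808.01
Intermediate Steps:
H = 64641 (H = 39362 + 25279 = 64641)
I = -47 (I = 9 - 56 = -47)
g(J, z) = -80 (g(J, z) = (4*5)*(-4) = 20*(-4) = -80)
H/g(124, I) = 64641/(-80) = 64641*(-1/80) = -64641/80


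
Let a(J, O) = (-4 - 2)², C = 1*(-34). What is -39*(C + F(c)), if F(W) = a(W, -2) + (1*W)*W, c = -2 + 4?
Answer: -234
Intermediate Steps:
C = -34
a(J, O) = 36 (a(J, O) = (-6)² = 36)
c = 2
F(W) = 36 + W² (F(W) = 36 + (1*W)*W = 36 + W*W = 36 + W²)
-39*(C + F(c)) = -39*(-34 + (36 + 2²)) = -39*(-34 + (36 + 4)) = -39*(-34 + 40) = -39*6 = -234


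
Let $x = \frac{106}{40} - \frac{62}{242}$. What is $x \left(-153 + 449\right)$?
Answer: $\frac{428682}{605} \approx 708.57$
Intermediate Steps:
$x = \frac{5793}{2420}$ ($x = 106 \cdot \frac{1}{40} - \frac{31}{121} = \frac{53}{20} - \frac{31}{121} = \frac{5793}{2420} \approx 2.3938$)
$x \left(-153 + 449\right) = \frac{5793 \left(-153 + 449\right)}{2420} = \frac{5793}{2420} \cdot 296 = \frac{428682}{605}$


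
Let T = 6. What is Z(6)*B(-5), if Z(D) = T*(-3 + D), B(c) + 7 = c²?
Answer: 324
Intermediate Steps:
B(c) = -7 + c²
Z(D) = -18 + 6*D (Z(D) = 6*(-3 + D) = -18 + 6*D)
Z(6)*B(-5) = (-18 + 6*6)*(-7 + (-5)²) = (-18 + 36)*(-7 + 25) = 18*18 = 324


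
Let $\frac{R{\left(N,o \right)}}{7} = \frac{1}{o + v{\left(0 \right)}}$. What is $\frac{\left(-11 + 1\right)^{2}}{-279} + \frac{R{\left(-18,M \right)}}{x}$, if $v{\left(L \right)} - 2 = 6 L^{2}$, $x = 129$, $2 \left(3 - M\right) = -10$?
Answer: $- \frac{42349}{119970} \approx -0.353$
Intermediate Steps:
$M = 8$ ($M = 3 - -5 = 3 + 5 = 8$)
$v{\left(L \right)} = 2 + 6 L^{2}$
$R{\left(N,o \right)} = \frac{7}{2 + o}$ ($R{\left(N,o \right)} = \frac{7}{o + \left(2 + 6 \cdot 0^{2}\right)} = \frac{7}{o + \left(2 + 6 \cdot 0\right)} = \frac{7}{o + \left(2 + 0\right)} = \frac{7}{o + 2} = \frac{7}{2 + o}$)
$\frac{\left(-11 + 1\right)^{2}}{-279} + \frac{R{\left(-18,M \right)}}{x} = \frac{\left(-11 + 1\right)^{2}}{-279} + \frac{7 \frac{1}{2 + 8}}{129} = \left(-10\right)^{2} \left(- \frac{1}{279}\right) + \frac{7}{10} \cdot \frac{1}{129} = 100 \left(- \frac{1}{279}\right) + 7 \cdot \frac{1}{10} \cdot \frac{1}{129} = - \frac{100}{279} + \frac{7}{10} \cdot \frac{1}{129} = - \frac{100}{279} + \frac{7}{1290} = - \frac{42349}{119970}$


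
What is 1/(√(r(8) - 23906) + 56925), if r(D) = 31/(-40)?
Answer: 33000/1878538859 - 2*I*√9562710/129619181271 ≈ 1.7567e-5 - 4.7715e-8*I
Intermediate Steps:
r(D) = -31/40 (r(D) = 31*(-1/40) = -31/40)
1/(√(r(8) - 23906) + 56925) = 1/(√(-31/40 - 23906) + 56925) = 1/(√(-956271/40) + 56925) = 1/(I*√9562710/20 + 56925) = 1/(56925 + I*√9562710/20)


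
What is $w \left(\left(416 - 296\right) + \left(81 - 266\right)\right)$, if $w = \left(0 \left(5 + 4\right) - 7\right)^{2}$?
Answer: $-3185$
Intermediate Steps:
$w = 49$ ($w = \left(0 \cdot 9 - 7\right)^{2} = \left(0 - 7\right)^{2} = \left(-7\right)^{2} = 49$)
$w \left(\left(416 - 296\right) + \left(81 - 266\right)\right) = 49 \left(\left(416 - 296\right) + \left(81 - 266\right)\right) = 49 \left(120 + \left(81 - 266\right)\right) = 49 \left(120 - 185\right) = 49 \left(-65\right) = -3185$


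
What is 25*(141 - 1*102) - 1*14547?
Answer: -13572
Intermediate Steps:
25*(141 - 1*102) - 1*14547 = 25*(141 - 102) - 14547 = 25*39 - 14547 = 975 - 14547 = -13572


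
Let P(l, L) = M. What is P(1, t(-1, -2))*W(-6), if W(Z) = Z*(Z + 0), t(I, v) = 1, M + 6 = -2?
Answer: -288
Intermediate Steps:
M = -8 (M = -6 - 2 = -8)
P(l, L) = -8
W(Z) = Z² (W(Z) = Z*Z = Z²)
P(1, t(-1, -2))*W(-6) = -8*(-6)² = -8*36 = -288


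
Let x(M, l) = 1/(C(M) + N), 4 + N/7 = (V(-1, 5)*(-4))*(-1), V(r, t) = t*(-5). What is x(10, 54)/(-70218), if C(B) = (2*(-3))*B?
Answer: 1/55331784 ≈ 1.8073e-8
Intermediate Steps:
V(r, t) = -5*t
C(B) = -6*B
N = -728 (N = -28 + 7*((-5*5*(-4))*(-1)) = -28 + 7*(-25*(-4)*(-1)) = -28 + 7*(100*(-1)) = -28 + 7*(-100) = -28 - 700 = -728)
x(M, l) = 1/(-728 - 6*M) (x(M, l) = 1/(-6*M - 728) = 1/(-728 - 6*M))
x(10, 54)/(-70218) = -1/(728 + 6*10)/(-70218) = -1/(728 + 60)*(-1/70218) = -1/788*(-1/70218) = 1/55331784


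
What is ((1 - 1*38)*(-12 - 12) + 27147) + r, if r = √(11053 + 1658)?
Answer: 28035 + √12711 ≈ 28148.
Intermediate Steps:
r = √12711 ≈ 112.74
((1 - 1*38)*(-12 - 12) + 27147) + r = ((1 - 1*38)*(-12 - 12) + 27147) + √12711 = ((1 - 38)*(-24) + 27147) + √12711 = (-37*(-24) + 27147) + √12711 = (888 + 27147) + √12711 = 28035 + √12711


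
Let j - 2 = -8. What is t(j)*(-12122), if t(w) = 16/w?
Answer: 96976/3 ≈ 32325.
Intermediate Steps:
j = -6 (j = 2 - 8 = -6)
t(j)*(-12122) = (16/(-6))*(-12122) = (16*(-⅙))*(-12122) = -8/3*(-12122) = 96976/3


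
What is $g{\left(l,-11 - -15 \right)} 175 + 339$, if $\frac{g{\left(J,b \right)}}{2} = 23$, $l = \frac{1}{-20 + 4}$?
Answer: $8389$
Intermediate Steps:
$l = - \frac{1}{16}$ ($l = \frac{1}{-16} = - \frac{1}{16} \approx -0.0625$)
$g{\left(J,b \right)} = 46$ ($g{\left(J,b \right)} = 2 \cdot 23 = 46$)
$g{\left(l,-11 - -15 \right)} 175 + 339 = 46 \cdot 175 + 339 = 8050 + 339 = 8389$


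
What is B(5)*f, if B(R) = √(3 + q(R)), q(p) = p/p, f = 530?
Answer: 1060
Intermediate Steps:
q(p) = 1
B(R) = 2 (B(R) = √(3 + 1) = √4 = 2)
B(5)*f = 2*530 = 1060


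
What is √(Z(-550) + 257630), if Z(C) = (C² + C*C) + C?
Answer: 8*√13470 ≈ 928.48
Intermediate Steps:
Z(C) = C + 2*C² (Z(C) = (C² + C²) + C = 2*C² + C = C + 2*C²)
√(Z(-550) + 257630) = √(-550*(1 + 2*(-550)) + 257630) = √(-550*(1 - 1100) + 257630) = √(-550*(-1099) + 257630) = √(604450 + 257630) = √862080 = 8*√13470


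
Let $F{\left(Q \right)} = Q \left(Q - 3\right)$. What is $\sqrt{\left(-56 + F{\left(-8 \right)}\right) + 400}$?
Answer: $12 \sqrt{3} \approx 20.785$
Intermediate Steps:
$F{\left(Q \right)} = Q \left(-3 + Q\right)$
$\sqrt{\left(-56 + F{\left(-8 \right)}\right) + 400} = \sqrt{\left(-56 - 8 \left(-3 - 8\right)\right) + 400} = \sqrt{\left(-56 - -88\right) + 400} = \sqrt{\left(-56 + 88\right) + 400} = \sqrt{32 + 400} = \sqrt{432} = 12 \sqrt{3}$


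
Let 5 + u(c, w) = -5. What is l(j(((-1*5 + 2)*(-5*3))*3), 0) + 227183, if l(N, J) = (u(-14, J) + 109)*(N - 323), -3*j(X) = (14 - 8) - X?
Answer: 199463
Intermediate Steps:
u(c, w) = -10 (u(c, w) = -5 - 5 = -10)
j(X) = -2 + X/3 (j(X) = -((14 - 8) - X)/3 = -(6 - X)/3 = -2 + X/3)
l(N, J) = -31977 + 99*N (l(N, J) = (-10 + 109)*(N - 323) = 99*(-323 + N) = -31977 + 99*N)
l(j(((-1*5 + 2)*(-5*3))*3), 0) + 227183 = (-31977 + 99*(-2 + (((-1*5 + 2)*(-5*3))*3)/3)) + 227183 = (-31977 + 99*(-2 + (((-5 + 2)*(-15))*3)/3)) + 227183 = (-31977 + 99*(-2 + (-3*(-15)*3)/3)) + 227183 = (-31977 + 99*(-2 + (45*3)/3)) + 227183 = (-31977 + 99*(-2 + (⅓)*135)) + 227183 = (-31977 + 99*(-2 + 45)) + 227183 = (-31977 + 99*43) + 227183 = (-31977 + 4257) + 227183 = -27720 + 227183 = 199463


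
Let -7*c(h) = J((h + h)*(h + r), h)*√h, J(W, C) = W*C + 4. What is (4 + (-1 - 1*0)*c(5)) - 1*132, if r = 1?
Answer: -128 + 304*√5/7 ≈ -30.891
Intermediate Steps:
J(W, C) = 4 + C*W (J(W, C) = C*W + 4 = 4 + C*W)
c(h) = -√h*(4 + 2*h²*(1 + h))/7 (c(h) = -(4 + h*((h + h)*(h + 1)))*√h/7 = -(4 + h*((2*h)*(1 + h)))*√h/7 = -(4 + h*(2*h*(1 + h)))*√h/7 = -(4 + 2*h²*(1 + h))*√h/7 = -√h*(4 + 2*h²*(1 + h))/7)
(4 + (-1 - 1*0)*c(5)) - 1*132 = (4 + (-1 - 1*0)*(2*√5*(-2 - 1*5²*(1 + 5))/7)) - 1*132 = (4 + (-1 + 0)*(2*√5*(-2 - 1*25*6)/7)) - 132 = (4 - 2*√5*(-2 - 150)/7) - 132 = (4 - 2*√5*(-152)/7) - 132 = (4 - (-304)*√5/7) - 132 = (4 + 304*√5/7) - 132 = -128 + 304*√5/7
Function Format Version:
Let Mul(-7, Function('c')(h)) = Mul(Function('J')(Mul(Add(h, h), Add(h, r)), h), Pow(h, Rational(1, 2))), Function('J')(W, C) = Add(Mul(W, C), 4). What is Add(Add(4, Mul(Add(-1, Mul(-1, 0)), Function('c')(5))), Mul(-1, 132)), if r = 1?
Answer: Add(-128, Mul(Rational(304, 7), Pow(5, Rational(1, 2)))) ≈ -30.891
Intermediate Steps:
Function('J')(W, C) = Add(4, Mul(C, W)) (Function('J')(W, C) = Add(Mul(C, W), 4) = Add(4, Mul(C, W)))
Function('c')(h) = Mul(Rational(-1, 7), Pow(h, Rational(1, 2)), Add(4, Mul(2, Pow(h, 2), Add(1, h)))) (Function('c')(h) = Mul(Rational(-1, 7), Mul(Add(4, Mul(h, Mul(Add(h, h), Add(h, 1)))), Pow(h, Rational(1, 2)))) = Mul(Rational(-1, 7), Mul(Add(4, Mul(h, Mul(Mul(2, h), Add(1, h)))), Pow(h, Rational(1, 2)))) = Mul(Rational(-1, 7), Mul(Add(4, Mul(h, Mul(2, h, Add(1, h)))), Pow(h, Rational(1, 2)))) = Mul(Rational(-1, 7), Mul(Add(4, Mul(2, Pow(h, 2), Add(1, h))), Pow(h, Rational(1, 2)))) = Mul(Rational(-1, 7), Mul(Pow(h, Rational(1, 2)), Add(4, Mul(2, Pow(h, 2), Add(1, h))))) = Mul(Rational(-1, 7), Pow(h, Rational(1, 2)), Add(4, Mul(2, Pow(h, 2), Add(1, h)))))
Add(Add(4, Mul(Add(-1, Mul(-1, 0)), Function('c')(5))), Mul(-1, 132)) = Add(Add(4, Mul(Add(-1, Mul(-1, 0)), Mul(Rational(2, 7), Pow(5, Rational(1, 2)), Add(-2, Mul(-1, Pow(5, 2), Add(1, 5)))))), Mul(-1, 132)) = Add(Add(4, Mul(Add(-1, 0), Mul(Rational(2, 7), Pow(5, Rational(1, 2)), Add(-2, Mul(-1, 25, 6))))), -132) = Add(Add(4, Mul(-1, Mul(Rational(2, 7), Pow(5, Rational(1, 2)), Add(-2, -150)))), -132) = Add(Add(4, Mul(-1, Mul(Rational(2, 7), Pow(5, Rational(1, 2)), -152))), -132) = Add(Add(4, Mul(-1, Mul(Rational(-304, 7), Pow(5, Rational(1, 2))))), -132) = Add(Add(4, Mul(Rational(304, 7), Pow(5, Rational(1, 2)))), -132) = Add(-128, Mul(Rational(304, 7), Pow(5, Rational(1, 2))))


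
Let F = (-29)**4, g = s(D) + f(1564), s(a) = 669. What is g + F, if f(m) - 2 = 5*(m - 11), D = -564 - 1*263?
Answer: 715717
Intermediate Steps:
D = -827 (D = -564 - 263 = -827)
f(m) = -53 + 5*m (f(m) = 2 + 5*(m - 11) = 2 + 5*(-11 + m) = 2 + (-55 + 5*m) = -53 + 5*m)
g = 8436 (g = 669 + (-53 + 5*1564) = 669 + (-53 + 7820) = 669 + 7767 = 8436)
F = 707281
g + F = 8436 + 707281 = 715717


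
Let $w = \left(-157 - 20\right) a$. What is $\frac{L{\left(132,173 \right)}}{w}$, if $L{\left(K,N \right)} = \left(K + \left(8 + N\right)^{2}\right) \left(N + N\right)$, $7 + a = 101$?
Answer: $- \frac{5690489}{8319} \approx -684.04$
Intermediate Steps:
$a = 94$ ($a = -7 + 101 = 94$)
$L{\left(K,N \right)} = 2 N \left(K + \left(8 + N\right)^{2}\right)$ ($L{\left(K,N \right)} = \left(K + \left(8 + N\right)^{2}\right) 2 N = 2 N \left(K + \left(8 + N\right)^{2}\right)$)
$w = -16638$ ($w = \left(-157 - 20\right) 94 = \left(-177\right) 94 = -16638$)
$\frac{L{\left(132,173 \right)}}{w} = \frac{2 \cdot 173 \left(132 + \left(8 + 173\right)^{2}\right)}{-16638} = 2 \cdot 173 \left(132 + 181^{2}\right) \left(- \frac{1}{16638}\right) = 2 \cdot 173 \left(132 + 32761\right) \left(- \frac{1}{16638}\right) = 2 \cdot 173 \cdot 32893 \left(- \frac{1}{16638}\right) = 11380978 \left(- \frac{1}{16638}\right) = - \frac{5690489}{8319}$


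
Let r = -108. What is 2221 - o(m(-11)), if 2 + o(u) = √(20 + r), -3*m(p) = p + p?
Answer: 2223 - 2*I*√22 ≈ 2223.0 - 9.3808*I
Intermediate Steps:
m(p) = -2*p/3 (m(p) = -(p + p)/3 = -2*p/3)
o(u) = -2 + 2*I*√22 (o(u) = -2 + √(20 - 108) = -2 + √(-88) = -2 + 2*I*√22)
2221 - o(m(-11)) = 2221 - (-2 + 2*I*√22) = 2221 + (2 - 2*I*√22) = 2223 - 2*I*√22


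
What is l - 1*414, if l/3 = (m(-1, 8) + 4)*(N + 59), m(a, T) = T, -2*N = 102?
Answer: -126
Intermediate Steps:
N = -51 (N = -½*102 = -51)
l = 288 (l = 3*((8 + 4)*(-51 + 59)) = 3*(12*8) = 3*96 = 288)
l - 1*414 = 288 - 1*414 = 288 - 414 = -126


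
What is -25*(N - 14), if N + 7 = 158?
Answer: -3425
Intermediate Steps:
N = 151 (N = -7 + 158 = 151)
-25*(N - 14) = -25*(151 - 14) = -25*137 = -3425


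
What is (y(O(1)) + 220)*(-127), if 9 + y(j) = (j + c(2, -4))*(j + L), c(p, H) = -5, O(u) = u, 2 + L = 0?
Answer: -27305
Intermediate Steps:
L = -2 (L = -2 + 0 = -2)
y(j) = -9 + (-5 + j)*(-2 + j) (y(j) = -9 + (j - 5)*(j - 2) = -9 + (-5 + j)*(-2 + j))
(y(O(1)) + 220)*(-127) = ((1 + 1² - 7*1) + 220)*(-127) = ((1 + 1 - 7) + 220)*(-127) = (-5 + 220)*(-127) = 215*(-127) = -27305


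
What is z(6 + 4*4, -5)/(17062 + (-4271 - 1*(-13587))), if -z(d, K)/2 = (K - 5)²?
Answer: -100/13189 ≈ -0.0075821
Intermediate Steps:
z(d, K) = -2*(-5 + K)² (z(d, K) = -2*(K - 5)² = -2*(-5 + K)²)
z(6 + 4*4, -5)/(17062 + (-4271 - 1*(-13587))) = (-2*(-5 - 5)²)/(17062 + (-4271 - 1*(-13587))) = (-2*(-10)²)/(17062 + (-4271 + 13587)) = (-2*100)/(17062 + 9316) = -200/26378 = (1/26378)*(-200) = -100/13189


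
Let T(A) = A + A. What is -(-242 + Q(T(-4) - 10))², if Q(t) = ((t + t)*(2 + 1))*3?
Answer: -320356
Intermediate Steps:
T(A) = 2*A
Q(t) = 18*t (Q(t) = ((2*t)*3)*3 = (6*t)*3 = 18*t)
-(-242 + Q(T(-4) - 10))² = -(-242 + 18*(2*(-4) - 10))² = -(-242 + 18*(-8 - 10))² = -(-242 + 18*(-18))² = -(-242 - 324)² = -1*(-566)² = -1*320356 = -320356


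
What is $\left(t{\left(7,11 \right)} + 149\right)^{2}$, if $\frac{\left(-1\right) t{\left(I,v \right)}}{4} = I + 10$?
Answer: $6561$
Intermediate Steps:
$t{\left(I,v \right)} = -40 - 4 I$ ($t{\left(I,v \right)} = - 4 \left(I + 10\right) = - 4 \left(10 + I\right) = -40 - 4 I$)
$\left(t{\left(7,11 \right)} + 149\right)^{2} = \left(\left(-40 - 28\right) + 149\right)^{2} = \left(-68 + 149\right)^{2} = 81^{2} = 6561$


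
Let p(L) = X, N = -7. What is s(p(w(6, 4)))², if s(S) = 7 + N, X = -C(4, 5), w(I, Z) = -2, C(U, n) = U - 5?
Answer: 0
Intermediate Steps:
C(U, n) = -5 + U
X = 1 (X = -(-5 + 4) = -1*(-1) = 1)
p(L) = 1
s(S) = 0 (s(S) = 7 - 7 = 0)
s(p(w(6, 4)))² = 0² = 0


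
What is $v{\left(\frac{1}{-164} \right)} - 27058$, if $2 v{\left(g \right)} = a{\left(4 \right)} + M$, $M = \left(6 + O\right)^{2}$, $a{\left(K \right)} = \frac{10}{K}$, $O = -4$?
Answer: $- \frac{108219}{4} \approx -27055.0$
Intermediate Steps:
$M = 4$ ($M = \left(6 - 4\right)^{2} = 2^{2} = 4$)
$v{\left(g \right)} = \frac{13}{4}$ ($v{\left(g \right)} = \frac{\frac{10}{4} + 4}{2} = \frac{10 \cdot \frac{1}{4} + 4}{2} = \frac{\frac{5}{2} + 4}{2} = \frac{1}{2} \cdot \frac{13}{2} = \frac{13}{4}$)
$v{\left(\frac{1}{-164} \right)} - 27058 = \frac{13}{4} - 27058 = - \frac{108219}{4}$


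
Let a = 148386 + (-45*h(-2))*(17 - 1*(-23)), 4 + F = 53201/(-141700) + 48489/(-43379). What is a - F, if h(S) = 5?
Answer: 122401747153497/878114900 ≈ 1.3939e+5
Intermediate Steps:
F = -4823702097/878114900 (F = -4 + (53201/(-141700) + 48489/(-43379)) = -4 + (53201*(-1/141700) + 48489*(-1/43379)) = -4 + (-53201/141700 - 6927/6197) = -4 - 1311242497/878114900 = -4823702097/878114900 ≈ -5.4932)
a = 139386 (a = 148386 + (-45*5)*(17 - 1*(-23)) = 148386 - 225*(17 + 23) = 148386 - 225*40 = 148386 - 9000 = 139386)
a - F = 139386 - 1*(-4823702097/878114900) = 139386 + 4823702097/878114900 = 122401747153497/878114900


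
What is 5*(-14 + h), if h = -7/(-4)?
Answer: -245/4 ≈ -61.250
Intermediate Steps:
h = 7/4 (h = -7*(-¼) = 7/4 ≈ 1.7500)
5*(-14 + h) = 5*(-14 + 7/4) = 5*(-49/4) = -245/4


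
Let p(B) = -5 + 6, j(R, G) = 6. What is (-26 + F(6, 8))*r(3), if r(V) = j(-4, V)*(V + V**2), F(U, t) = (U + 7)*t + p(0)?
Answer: 5688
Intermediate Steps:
p(B) = 1
F(U, t) = 1 + t*(7 + U) (F(U, t) = (U + 7)*t + 1 = (7 + U)*t + 1 = t*(7 + U) + 1 = 1 + t*(7 + U))
r(V) = 6*V + 6*V**2 (r(V) = 6*(V + V**2) = 6*V + 6*V**2)
(-26 + F(6, 8))*r(3) = (-26 + (1 + 7*8 + 6*8))*(6*3*(1 + 3)) = (-26 + (1 + 56 + 48))*(6*3*4) = (-26 + 105)*72 = 79*72 = 5688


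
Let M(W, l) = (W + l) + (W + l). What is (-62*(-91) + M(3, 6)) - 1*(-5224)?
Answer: 10884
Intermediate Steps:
M(W, l) = 2*W + 2*l
(-62*(-91) + M(3, 6)) - 1*(-5224) = (-62*(-91) + (2*3 + 2*6)) - 1*(-5224) = (5642 + (6 + 12)) + 5224 = (5642 + 18) + 5224 = 5660 + 5224 = 10884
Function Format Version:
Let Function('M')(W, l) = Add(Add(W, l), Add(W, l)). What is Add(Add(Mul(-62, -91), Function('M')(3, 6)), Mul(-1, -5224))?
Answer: 10884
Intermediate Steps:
Function('M')(W, l) = Add(Mul(2, W), Mul(2, l))
Add(Add(Mul(-62, -91), Function('M')(3, 6)), Mul(-1, -5224)) = Add(Add(Mul(-62, -91), Add(Mul(2, 3), Mul(2, 6))), Mul(-1, -5224)) = Add(Add(5642, Add(6, 12)), 5224) = Add(Add(5642, 18), 5224) = Add(5660, 5224) = 10884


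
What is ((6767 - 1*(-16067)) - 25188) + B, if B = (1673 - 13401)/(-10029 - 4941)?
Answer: -17613826/7485 ≈ -2353.2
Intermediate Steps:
B = 5864/7485 (B = -11728/(-14970) = -11728*(-1/14970) = 5864/7485 ≈ 0.78343)
((6767 - 1*(-16067)) - 25188) + B = ((6767 - 1*(-16067)) - 25188) + 5864/7485 = ((6767 + 16067) - 25188) + 5864/7485 = (22834 - 25188) + 5864/7485 = -2354 + 5864/7485 = -17613826/7485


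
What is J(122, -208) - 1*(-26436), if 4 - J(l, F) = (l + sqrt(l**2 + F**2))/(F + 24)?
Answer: 2432541/92 + sqrt(14537)/92 ≈ 26442.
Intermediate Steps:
J(l, F) = 4 - (l + sqrt(F**2 + l**2))/(24 + F) (J(l, F) = 4 - (l + sqrt(l**2 + F**2))/(F + 24) = 4 - (l + sqrt(F**2 + l**2))/(24 + F))
J(122, -208) - 1*(-26436) = (96 - 1*122 - sqrt((-208)**2 + 122**2) + 4*(-208))/(24 - 208) - 1*(-26436) = (96 - 122 - sqrt(43264 + 14884) - 832)/(-184) + 26436 = -(96 - 122 - sqrt(58148) - 832)/184 + 26436 = -(96 - 122 - 2*sqrt(14537) - 832)/184 + 26436 = -(-858 - 2*sqrt(14537))/184 + 26436 = (429/92 + sqrt(14537)/92) + 26436 = 2432541/92 + sqrt(14537)/92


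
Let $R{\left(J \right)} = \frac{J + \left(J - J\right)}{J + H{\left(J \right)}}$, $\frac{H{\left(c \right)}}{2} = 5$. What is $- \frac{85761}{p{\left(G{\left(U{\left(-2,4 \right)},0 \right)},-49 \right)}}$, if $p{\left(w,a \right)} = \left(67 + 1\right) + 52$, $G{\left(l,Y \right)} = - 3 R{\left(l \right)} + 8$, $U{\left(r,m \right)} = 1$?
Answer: $- \frac{28587}{40} \approx -714.67$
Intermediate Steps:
$H{\left(c \right)} = 10$ ($H{\left(c \right)} = 2 \cdot 5 = 10$)
$R{\left(J \right)} = \frac{J}{10 + J}$ ($R{\left(J \right)} = \frac{J + \left(J - J\right)}{J + 10} = \frac{J + 0}{10 + J} = \frac{J}{10 + J}$)
$G{\left(l,Y \right)} = 8 - \frac{3 l}{10 + l}$ ($G{\left(l,Y \right)} = - 3 \frac{l}{10 + l} + 8 = - \frac{3 l}{10 + l} + 8 = 8 - \frac{3 l}{10 + l}$)
$p{\left(w,a \right)} = 120$ ($p{\left(w,a \right)} = 68 + 52 = 120$)
$- \frac{85761}{p{\left(G{\left(U{\left(-2,4 \right)},0 \right)},-49 \right)}} = - \frac{85761}{120} = \left(-85761\right) \frac{1}{120} = - \frac{28587}{40}$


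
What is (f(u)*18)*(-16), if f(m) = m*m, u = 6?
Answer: -10368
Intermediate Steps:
f(m) = m²
(f(u)*18)*(-16) = (6²*18)*(-16) = (36*18)*(-16) = 648*(-16) = -10368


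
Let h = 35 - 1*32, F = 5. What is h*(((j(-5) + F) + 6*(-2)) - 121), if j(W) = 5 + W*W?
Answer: -294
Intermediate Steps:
h = 3 (h = 35 - 32 = 3)
j(W) = 5 + W²
h*(((j(-5) + F) + 6*(-2)) - 121) = 3*((((5 + (-5)²) + 5) + 6*(-2)) - 121) = 3*((((5 + 25) + 5) - 12) - 121) = 3*(((30 + 5) - 12) - 121) = 3*((35 - 12) - 121) = 3*(23 - 121) = 3*(-98) = -294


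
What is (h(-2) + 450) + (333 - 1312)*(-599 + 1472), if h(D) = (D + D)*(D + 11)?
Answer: -854253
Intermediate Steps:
h(D) = 2*D*(11 + D) (h(D) = (2*D)*(11 + D) = 2*D*(11 + D))
(h(-2) + 450) + (333 - 1312)*(-599 + 1472) = (2*(-2)*(11 - 2) + 450) + (333 - 1312)*(-599 + 1472) = (2*(-2)*9 + 450) - 979*873 = (-36 + 450) - 854667 = 414 - 854667 = -854253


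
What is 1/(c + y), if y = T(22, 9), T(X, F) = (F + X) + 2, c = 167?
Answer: 1/200 ≈ 0.0050000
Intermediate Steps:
T(X, F) = 2 + F + X
y = 33 (y = 2 + 9 + 22 = 33)
1/(c + y) = 1/(167 + 33) = 1/200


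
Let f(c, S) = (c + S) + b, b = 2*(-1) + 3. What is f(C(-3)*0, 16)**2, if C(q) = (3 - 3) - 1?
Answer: 289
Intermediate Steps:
C(q) = -1 (C(q) = 0 - 1 = -1)
b = 1 (b = -2 + 3 = 1)
f(c, S) = 1 + S + c (f(c, S) = (c + S) + 1 = (S + c) + 1 = 1 + S + c)
f(C(-3)*0, 16)**2 = (1 + 16 - 1*0)**2 = (1 + 16 + 0)**2 = 17**2 = 289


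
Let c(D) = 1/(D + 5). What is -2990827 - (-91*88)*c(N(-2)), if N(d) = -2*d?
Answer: -26909435/9 ≈ -2.9899e+6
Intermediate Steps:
c(D) = 1/(5 + D)
-2990827 - (-91*88)*c(N(-2)) = -2990827 - (-91*88)/(5 - 2*(-2)) = -2990827 - (-8008)/(5 + 4) = -2990827 - (-8008)/9 = -2990827 - 1*(-8008/9) = -2990827 + 8008/9 = -26909435/9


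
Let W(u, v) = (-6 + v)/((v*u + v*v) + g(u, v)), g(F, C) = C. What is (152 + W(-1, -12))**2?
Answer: 1476225/64 ≈ 23066.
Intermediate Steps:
W(u, v) = (-6 + v)/(v + v**2 + u*v) (W(u, v) = (-6 + v)/((v*u + v*v) + v) = (-6 + v)/((u*v + v**2) + v) = (-6 + v)/((v**2 + u*v) + v) = (-6 + v)/(v + v**2 + u*v))
(152 + W(-1, -12))**2 = (152 + (-6 - 12)/((-12)*(1 - 1 - 12)))**2 = (152 - 1/12*(-18)/(-12))**2 = (152 - 1/12*(-1/12)*(-18))**2 = (152 - 1/8)**2 = (1215/8)**2 = 1476225/64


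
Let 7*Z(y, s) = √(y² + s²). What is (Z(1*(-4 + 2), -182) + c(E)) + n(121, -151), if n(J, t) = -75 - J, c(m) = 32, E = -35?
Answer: -164 + 2*√8282/7 ≈ -138.00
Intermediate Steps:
Z(y, s) = √(s² + y²)/7 (Z(y, s) = √(y² + s²)/7 = √(s² + y²)/7)
(Z(1*(-4 + 2), -182) + c(E)) + n(121, -151) = (√((-182)² + (1*(-4 + 2))²)/7 + 32) + (-75 - 1*121) = (√(33124 + (1*(-2))²)/7 + 32) + (-75 - 121) = (√(33124 + (-2)²)/7 + 32) - 196 = (√(33124 + 4)/7 + 32) - 196 = (√33128/7 + 32) - 196 = ((2*√8282)/7 + 32) - 196 = (2*√8282/7 + 32) - 196 = (32 + 2*√8282/7) - 196 = -164 + 2*√8282/7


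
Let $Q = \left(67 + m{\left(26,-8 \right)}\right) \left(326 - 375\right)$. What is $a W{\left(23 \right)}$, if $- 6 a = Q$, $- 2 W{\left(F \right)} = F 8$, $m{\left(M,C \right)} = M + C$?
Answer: $- \frac{191590}{3} \approx -63863.0$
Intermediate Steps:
$m{\left(M,C \right)} = C + M$
$W{\left(F \right)} = - 4 F$ ($W{\left(F \right)} = - \frac{F 8}{2} = - \frac{8 F}{2} = - 4 F$)
$Q = -4165$ ($Q = \left(67 + \left(-8 + 26\right)\right) \left(326 - 375\right) = \left(67 + 18\right) \left(-49\right) = 85 \left(-49\right) = -4165$)
$a = \frac{4165}{6}$ ($a = \left(- \frac{1}{6}\right) \left(-4165\right) = \frac{4165}{6} \approx 694.17$)
$a W{\left(23 \right)} = \frac{4165 \left(\left(-4\right) 23\right)}{6} = \frac{4165}{6} \left(-92\right) = - \frac{191590}{3}$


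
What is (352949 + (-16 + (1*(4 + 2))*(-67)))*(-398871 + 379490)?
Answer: -6832403311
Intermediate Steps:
(352949 + (-16 + (1*(4 + 2))*(-67)))*(-398871 + 379490) = (352949 + (-16 + (1*6)*(-67)))*(-19381) = (352949 + (-16 + 6*(-67)))*(-19381) = (352949 + (-16 - 402))*(-19381) = (352949 - 418)*(-19381) = 352531*(-19381) = -6832403311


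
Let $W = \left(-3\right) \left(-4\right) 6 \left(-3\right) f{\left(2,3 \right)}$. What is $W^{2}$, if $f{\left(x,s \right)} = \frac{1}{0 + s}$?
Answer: $5184$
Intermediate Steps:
$f{\left(x,s \right)} = \frac{1}{s}$
$W = -72$ ($W = \frac{\left(-3\right) \left(-4\right) 6 \left(-3\right)}{3} = 12 \cdot 6 \left(-3\right) \frac{1}{3} = 72 \left(-3\right) \frac{1}{3} = \left(-216\right) \frac{1}{3} = -72$)
$W^{2} = \left(-72\right)^{2} = 5184$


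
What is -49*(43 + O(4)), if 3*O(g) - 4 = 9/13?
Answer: -85162/39 ≈ -2183.6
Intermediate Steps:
O(g) = 61/39 (O(g) = 4/3 + (9/13)/3 = 4/3 + (9*(1/13))/3 = 4/3 + (⅓)*(9/13) = 4/3 + 3/13 = 61/39)
-49*(43 + O(4)) = -49*(43 + 61/39) = -49*1738/39 = -85162/39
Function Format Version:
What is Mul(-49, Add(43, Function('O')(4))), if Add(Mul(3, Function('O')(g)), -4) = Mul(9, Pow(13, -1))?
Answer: Rational(-85162, 39) ≈ -2183.6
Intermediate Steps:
Function('O')(g) = Rational(61, 39) (Function('O')(g) = Add(Rational(4, 3), Mul(Rational(1, 3), Mul(9, Pow(13, -1)))) = Add(Rational(4, 3), Mul(Rational(1, 3), Mul(9, Rational(1, 13)))) = Add(Rational(4, 3), Mul(Rational(1, 3), Rational(9, 13))) = Add(Rational(4, 3), Rational(3, 13)) = Rational(61, 39))
Mul(-49, Add(43, Function('O')(4))) = Mul(-49, Add(43, Rational(61, 39))) = Mul(-49, Rational(1738, 39)) = Rational(-85162, 39)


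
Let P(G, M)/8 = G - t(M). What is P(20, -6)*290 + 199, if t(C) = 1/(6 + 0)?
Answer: 138637/3 ≈ 46212.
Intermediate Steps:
t(C) = 1/6
P(G, M) = -4/3 + 8*G (P(G, M) = 8*(G - 1*1/6) = 8*(G - 1/6) = 8*(-1/6 + G) = -4/3 + 8*G)
P(20, -6)*290 + 199 = (-4/3 + 8*20)*290 + 199 = (-4/3 + 160)*290 + 199 = (476/3)*290 + 199 = 138040/3 + 199 = 138637/3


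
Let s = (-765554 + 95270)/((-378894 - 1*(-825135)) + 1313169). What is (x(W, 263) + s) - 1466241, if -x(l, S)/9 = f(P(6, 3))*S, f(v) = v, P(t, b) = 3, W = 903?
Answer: -144011851028/97745 ≈ -1.4733e+6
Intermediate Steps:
x(l, S) = -27*S
s = -37238/97745 (s = -670284/((-378894 + 825135) + 1313169) = -670284/(446241 + 1313169) = -670284/1759410 = -670284*1/1759410 = -37238/97745 ≈ -0.38097)
(x(W, 263) + s) - 1466241 = (-27*263 - 37238/97745) - 1466241 = (-7101 - 37238/97745) - 1466241 = -694124483/97745 - 1466241 = -144011851028/97745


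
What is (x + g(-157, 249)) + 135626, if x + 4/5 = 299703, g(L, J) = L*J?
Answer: 1981176/5 ≈ 3.9624e+5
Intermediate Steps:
g(L, J) = J*L
x = 1498511/5 (x = -4/5 + 299703 = 1498511/5 ≈ 2.9970e+5)
(x + g(-157, 249)) + 135626 = (1498511/5 + 249*(-157)) + 135626 = (1498511/5 - 39093) + 135626 = 1303046/5 + 135626 = 1981176/5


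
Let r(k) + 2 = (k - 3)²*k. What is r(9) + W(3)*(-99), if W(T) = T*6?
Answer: -1460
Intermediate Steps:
W(T) = 6*T
r(k) = -2 + k*(-3 + k)² (r(k) = -2 + (k - 3)²*k = -2 + (-3 + k)²*k = -2 + k*(-3 + k)²)
r(9) + W(3)*(-99) = (-2 + 9*(-3 + 9)²) + (6*3)*(-99) = (-2 + 9*6²) + 18*(-99) = (-2 + 9*36) - 1782 = (-2 + 324) - 1782 = 322 - 1782 = -1460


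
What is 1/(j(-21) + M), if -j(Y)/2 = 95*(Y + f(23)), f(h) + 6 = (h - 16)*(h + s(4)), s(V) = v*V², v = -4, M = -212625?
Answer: -1/152965 ≈ -6.5374e-6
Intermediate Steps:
s(V) = -4*V²
f(h) = -6 + (-64 + h)*(-16 + h) (f(h) = -6 + (h - 16)*(h - 4*4²) = -6 + (-16 + h)*(h - 4*16) = -6 + (-16 + h)*(h - 64) = -6 + (-16 + h)*(-64 + h) = -6 + (-64 + h)*(-16 + h))
j(Y) = 55670 - 190*Y (j(Y) = -190*(Y + (1018 + 23² - 80*23)) = -190*(Y + (1018 + 529 - 1840)) = -190*(Y - 293) = -190*(-293 + Y) = -2*(-27835 + 95*Y) = 55670 - 190*Y)
1/(j(-21) + M) = 1/((55670 - 190*(-21)) - 212625) = 1/((55670 + 3990) - 212625) = 1/(59660 - 212625) = 1/(-152965) = -1/152965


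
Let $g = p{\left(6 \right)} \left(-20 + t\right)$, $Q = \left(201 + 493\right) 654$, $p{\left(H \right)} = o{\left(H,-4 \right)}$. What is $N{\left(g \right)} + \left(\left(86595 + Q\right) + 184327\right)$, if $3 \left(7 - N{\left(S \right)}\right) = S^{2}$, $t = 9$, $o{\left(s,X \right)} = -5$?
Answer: $\frac{2171390}{3} \approx 7.238 \cdot 10^{5}$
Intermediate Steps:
$p{\left(H \right)} = -5$
$Q = 453876$ ($Q = 694 \cdot 654 = 453876$)
$g = 55$ ($g = - 5 \left(-20 + 9\right) = \left(-5\right) \left(-11\right) = 55$)
$N{\left(S \right)} = 7 - \frac{S^{2}}{3}$
$N{\left(g \right)} + \left(\left(86595 + Q\right) + 184327\right) = \left(7 - \frac{55^{2}}{3}\right) + \left(\left(86595 + 453876\right) + 184327\right) = \left(7 - \frac{3025}{3}\right) + \left(540471 + 184327\right) = \left(7 - \frac{3025}{3}\right) + 724798 = - \frac{3004}{3} + 724798 = \frac{2171390}{3}$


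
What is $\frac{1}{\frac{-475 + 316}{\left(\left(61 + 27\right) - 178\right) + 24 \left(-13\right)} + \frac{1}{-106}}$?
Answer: $\frac{3551}{1371} \approx 2.5901$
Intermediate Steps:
$\frac{1}{\frac{-475 + 316}{\left(\left(61 + 27\right) - 178\right) + 24 \left(-13\right)} + \frac{1}{-106}} = \frac{1}{- \frac{159}{\left(88 - 178\right) - 312} - \frac{1}{106}} = \frac{1}{- \frac{159}{-90 - 312} - \frac{1}{106}} = \frac{1}{- \frac{159}{-402} - \frac{1}{106}} = \frac{1}{\left(-159\right) \left(- \frac{1}{402}\right) - \frac{1}{106}} = \frac{1}{\frac{53}{134} - \frac{1}{106}} = \frac{1}{\frac{1371}{3551}} = \frac{3551}{1371}$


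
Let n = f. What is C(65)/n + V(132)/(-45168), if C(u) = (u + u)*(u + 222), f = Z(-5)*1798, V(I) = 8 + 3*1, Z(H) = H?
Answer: -168531697/40606032 ≈ -4.1504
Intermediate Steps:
V(I) = 11 (V(I) = 8 + 3 = 11)
f = -8990 (f = -5*1798 = -8990)
C(u) = 2*u*(222 + u) (C(u) = (2*u)*(222 + u) = 2*u*(222 + u))
n = -8990
C(65)/n + V(132)/(-45168) = (2*65*(222 + 65))/(-8990) + 11/(-45168) = (2*65*287)*(-1/8990) + 11*(-1/45168) = 37310*(-1/8990) - 11/45168 = -3731/899 - 11/45168 = -168531697/40606032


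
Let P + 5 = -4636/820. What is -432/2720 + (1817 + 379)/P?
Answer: -1595616/7735 ≈ -206.29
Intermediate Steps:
P = -2184/205 (P = -5 - 4636/820 = -5 - 4636*1/820 = -5 - 1159/205 = -2184/205 ≈ -10.654)
-432/2720 + (1817 + 379)/P = -432/2720 + (1817 + 379)/(-2184/205) = -432*1/2720 + 2196*(-205/2184) = -27/170 - 37515/182 = -1595616/7735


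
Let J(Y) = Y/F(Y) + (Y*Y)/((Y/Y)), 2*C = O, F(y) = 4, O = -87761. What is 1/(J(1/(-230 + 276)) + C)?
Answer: -4232/185702251 ≈ -2.2789e-5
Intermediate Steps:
C = -87761/2 (C = (1/2)*(-87761) = -87761/2 ≈ -43881.)
J(Y) = Y**2 + Y/4 (J(Y) = Y/4 + (Y*Y)/((Y/Y)) = Y*(1/4) + Y**2/1 = Y/4 + Y**2*1 = Y/4 + Y**2 = Y**2 + Y/4)
1/(J(1/(-230 + 276)) + C) = 1/((1/4 + 1/(-230 + 276))/(-230 + 276) - 87761/2) = 1/((1/4 + 1/46)/46 - 87761/2) = 1/((1/46)*(25/92) - 87761/2) = 1/(25/4232 - 87761/2) = 1/(-185702251/4232) = -4232/185702251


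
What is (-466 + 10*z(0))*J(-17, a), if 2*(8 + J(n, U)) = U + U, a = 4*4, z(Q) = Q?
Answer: -3728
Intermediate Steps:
a = 16
J(n, U) = -8 + U (J(n, U) = -8 + (U + U)/2 = -8 + (2*U)/2 = -8 + U)
(-466 + 10*z(0))*J(-17, a) = (-466 + 10*0)*(-8 + 16) = (-466 + 0)*8 = -466*8 = -3728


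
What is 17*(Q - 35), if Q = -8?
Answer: -731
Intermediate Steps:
17*(Q - 35) = 17*(-8 - 35) = 17*(-43) = -731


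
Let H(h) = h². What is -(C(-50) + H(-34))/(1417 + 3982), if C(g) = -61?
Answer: -1095/5399 ≈ -0.20282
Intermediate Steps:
-(C(-50) + H(-34))/(1417 + 3982) = -(-61 + (-34)²)/(1417 + 3982) = -(-61 + 1156)/5399 = -1095/5399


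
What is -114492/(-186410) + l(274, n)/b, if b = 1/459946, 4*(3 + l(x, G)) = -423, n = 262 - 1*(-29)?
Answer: -1332009348969/26630 ≈ -5.0019e+7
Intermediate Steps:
n = 291 (n = 262 + 29 = 291)
l(x, G) = -435/4 (l(x, G) = -3 + (1/4)*(-423) = -3 - 423/4 = -435/4)
b = 1/459946 ≈ 2.1742e-6
-114492/(-186410) + l(274, n)/b = -114492/(-186410) - 435/(4*1/459946) = -114492*(-1/186410) - 435/4*459946 = 8178/13315 - 100038255/2 = -1332009348969/26630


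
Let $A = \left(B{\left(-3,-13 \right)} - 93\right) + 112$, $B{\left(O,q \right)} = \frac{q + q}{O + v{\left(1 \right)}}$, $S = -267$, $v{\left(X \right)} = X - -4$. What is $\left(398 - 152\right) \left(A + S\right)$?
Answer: $-64206$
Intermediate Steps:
$v{\left(X \right)} = 4 + X$ ($v{\left(X \right)} = X + 4 = 4 + X$)
$B{\left(O,q \right)} = \frac{2 q}{5 + O}$ ($B{\left(O,q \right)} = \frac{q + q}{O + \left(4 + 1\right)} = \frac{2 q}{O + 5} = \frac{2 q}{5 + O}$)
$A = 6$ ($A = \left(2 \left(-13\right) \frac{1}{5 - 3} - 93\right) + 112 = \left(2 \left(-13\right) \frac{1}{2} - 93\right) + 112 = \left(-13 - 93\right) + 112 = -106 + 112 = 6$)
$\left(398 - 152\right) \left(A + S\right) = \left(398 - 152\right) \left(6 - 267\right) = 246 \left(-261\right) = -64206$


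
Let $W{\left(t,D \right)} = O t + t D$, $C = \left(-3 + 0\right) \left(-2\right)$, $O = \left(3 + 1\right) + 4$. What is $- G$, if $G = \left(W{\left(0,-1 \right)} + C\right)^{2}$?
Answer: $-36$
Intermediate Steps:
$O = 8$ ($O = 4 + 4 = 8$)
$C = 6$ ($C = \left(-3\right) \left(-2\right) = 6$)
$W{\left(t,D \right)} = 8 t + D t$ ($W{\left(t,D \right)} = 8 t + t D = 8 t + D t$)
$G = 36$ ($G = \left(0 \left(8 - 1\right) + 6\right)^{2} = \left(0 \cdot 7 + 6\right)^{2} = \left(0 + 6\right)^{2} = 6^{2} = 36$)
$- G = \left(-1\right) 36 = -36$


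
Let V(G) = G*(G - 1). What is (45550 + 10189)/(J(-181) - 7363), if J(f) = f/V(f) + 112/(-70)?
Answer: -50722490/6701791 ≈ -7.5685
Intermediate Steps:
V(G) = G*(-1 + G)
J(f) = -8/5 + 1/(-1 + f) (J(f) = f/((f*(-1 + f))) + 112/(-70) = f*(1/(f*(-1 + f))) + 112*(-1/70) = 1/(-1 + f) - 8/5 = -8/5 + 1/(-1 + f))
(45550 + 10189)/(J(-181) - 7363) = (45550 + 10189)/((13 - 8*(-181))/(5*(-1 - 181)) - 7363) = 55739/((1/5)*(13 + 1448)/(-182) - 7363) = 55739/((1/5)*(-1/182)*1461 - 7363) = 55739/(-1461/910 - 7363) = 55739/(-6701791/910) = 55739*(-910/6701791) = -50722490/6701791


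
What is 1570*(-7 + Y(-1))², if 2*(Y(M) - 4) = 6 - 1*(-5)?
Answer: 19625/2 ≈ 9812.5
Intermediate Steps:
Y(M) = 19/2 (Y(M) = 4 + (6 - 1*(-5))/2 = 4 + (6 + 5)/2 = 4 + (½)*11 = 4 + 11/2 = 19/2)
1570*(-7 + Y(-1))² = 1570*(-7 + 19/2)² = 1570*(5/2)² = 1570*(25/4) = 19625/2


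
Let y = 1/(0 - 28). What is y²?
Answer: 1/784 ≈ 0.0012755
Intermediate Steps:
y = -1/28 (y = 1/(-28) = -1/28 ≈ -0.035714)
y² = (-1/28)² = 1/784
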